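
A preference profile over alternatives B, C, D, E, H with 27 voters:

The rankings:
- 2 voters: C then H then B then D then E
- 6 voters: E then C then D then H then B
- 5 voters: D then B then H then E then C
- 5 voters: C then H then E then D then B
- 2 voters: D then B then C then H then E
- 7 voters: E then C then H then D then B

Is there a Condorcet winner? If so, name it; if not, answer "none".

Check each pair by majority over 27 ballots:
B vs C: B is ranked higher on 5+2 = 7 ballots, C on 20. C wins 20–7.
B vs D: 2 to 25, D.
B vs E: B preferred on 2+5+2 = 9 ballots; E wins 18–9.
B vs H: 7 to 20, H.
C vs D: C preferred on 2+6+5+7 = 20 ballots; C wins 20–7.
C vs E: C preferred on 2+5+2 = 9 ballots; E wins 18–9.
C vs H: C wins 22–5.
D vs E: D preferred on 2+5+2 = 9 ballots; E wins 18–9.
D vs H: 13 to 14, H.
E vs H: H, 14–13.
Each alternative drops at least one matchup (B loses to C; C loses to E; D loses to C; E loses to H; H loses to C); the cycle C > H > E > C rules out a Condorcet winner.

none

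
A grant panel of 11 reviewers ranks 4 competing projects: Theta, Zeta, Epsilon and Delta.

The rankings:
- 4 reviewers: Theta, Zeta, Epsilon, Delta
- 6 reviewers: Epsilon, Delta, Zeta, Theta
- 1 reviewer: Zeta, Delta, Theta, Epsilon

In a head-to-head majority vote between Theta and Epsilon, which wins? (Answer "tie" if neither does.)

Epsilon

Ballots ranking Theta above Epsilon: 4 + 1 = 5.
Ballots ranking Epsilon above Theta: 11 − 5 = 6.
Epsilon wins the head-to-head 6–5.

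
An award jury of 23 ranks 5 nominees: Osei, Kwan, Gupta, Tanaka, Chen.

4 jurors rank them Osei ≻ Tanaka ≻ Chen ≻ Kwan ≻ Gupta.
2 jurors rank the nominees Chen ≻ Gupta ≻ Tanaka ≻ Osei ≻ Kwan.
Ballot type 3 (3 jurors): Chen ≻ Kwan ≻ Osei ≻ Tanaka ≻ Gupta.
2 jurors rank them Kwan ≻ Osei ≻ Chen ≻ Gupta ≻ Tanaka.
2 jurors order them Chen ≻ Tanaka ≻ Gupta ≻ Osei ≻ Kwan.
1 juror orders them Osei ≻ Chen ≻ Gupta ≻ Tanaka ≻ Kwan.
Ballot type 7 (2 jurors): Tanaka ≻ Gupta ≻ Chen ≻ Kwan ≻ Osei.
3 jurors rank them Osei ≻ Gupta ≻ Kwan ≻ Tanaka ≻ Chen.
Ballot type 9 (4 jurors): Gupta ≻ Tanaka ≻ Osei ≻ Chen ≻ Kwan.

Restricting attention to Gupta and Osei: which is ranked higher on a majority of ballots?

Osei

Ballots ranking Gupta above Osei: 2 + 2 + 2 + 4 = 10.
Ballots ranking Osei above Gupta: 23 − 10 = 13.
Osei wins the head-to-head 13–10.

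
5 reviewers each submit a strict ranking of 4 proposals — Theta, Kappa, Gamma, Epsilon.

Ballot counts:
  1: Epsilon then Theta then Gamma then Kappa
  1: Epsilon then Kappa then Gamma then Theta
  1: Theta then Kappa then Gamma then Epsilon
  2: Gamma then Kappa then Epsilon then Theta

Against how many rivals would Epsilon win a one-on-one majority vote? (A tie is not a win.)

Epsilon against each rival (5 reviewers):
Epsilon vs Theta: Epsilon, 4–1.
Epsilon–Kappa: Kappa 3–2.
Epsilon–Gamma: Gamma 3–2.
Epsilon beats Theta; loses to Kappa, Gamma — 1 pairwise win.

1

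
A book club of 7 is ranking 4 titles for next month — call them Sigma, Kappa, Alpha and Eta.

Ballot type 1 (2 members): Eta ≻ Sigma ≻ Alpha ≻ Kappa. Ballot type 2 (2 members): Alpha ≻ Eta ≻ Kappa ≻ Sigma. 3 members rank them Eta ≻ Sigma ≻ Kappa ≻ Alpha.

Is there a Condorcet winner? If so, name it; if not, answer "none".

Eta

Head-to-head results (7 members):
Sigma–Kappa: Sigma 5–2.
Sigma vs Alpha: Sigma preferred on 2+3 = 5 ballots; Sigma wins 5–2.
Sigma vs Eta: Eta wins 7–0.
Kappa vs Alpha: 3 for Kappa, 4 for Alpha — Alpha by 4–3.
Kappa–Eta: Eta 7–0.
Alpha vs Eta: Eta, 5–2.
Eta wins every pairwise contest, so Eta is the Condorcet winner.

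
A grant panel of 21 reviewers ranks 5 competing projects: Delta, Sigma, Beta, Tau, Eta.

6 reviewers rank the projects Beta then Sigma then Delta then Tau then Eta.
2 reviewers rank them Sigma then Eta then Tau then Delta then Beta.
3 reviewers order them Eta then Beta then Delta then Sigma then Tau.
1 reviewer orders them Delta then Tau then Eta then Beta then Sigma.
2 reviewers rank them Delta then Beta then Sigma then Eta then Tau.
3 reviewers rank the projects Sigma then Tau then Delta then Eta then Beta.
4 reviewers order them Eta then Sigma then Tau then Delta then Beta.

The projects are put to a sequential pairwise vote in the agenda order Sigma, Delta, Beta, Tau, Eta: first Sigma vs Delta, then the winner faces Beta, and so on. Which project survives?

Eta

Round 1: Sigma vs Delta — 15–6, Sigma advances.
Round 2: Sigma vs Beta — 9–12, Beta advances.
Round 3: Beta vs Tau — 11–10, Beta advances.
Round 4: Beta vs Eta — 8–13, Eta advances.
Eta survives the agenda.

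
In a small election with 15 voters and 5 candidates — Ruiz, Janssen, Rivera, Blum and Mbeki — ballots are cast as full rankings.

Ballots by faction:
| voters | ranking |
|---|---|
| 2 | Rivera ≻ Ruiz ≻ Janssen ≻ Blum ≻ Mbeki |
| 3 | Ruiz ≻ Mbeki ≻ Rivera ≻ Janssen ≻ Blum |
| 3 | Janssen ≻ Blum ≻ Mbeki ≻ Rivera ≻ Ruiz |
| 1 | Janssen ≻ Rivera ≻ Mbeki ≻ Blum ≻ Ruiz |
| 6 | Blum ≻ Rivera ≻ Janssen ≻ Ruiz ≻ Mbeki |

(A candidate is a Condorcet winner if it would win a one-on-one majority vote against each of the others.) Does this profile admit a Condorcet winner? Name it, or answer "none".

none

Pairwise majorities:
Ruiz vs Janssen: 2+3 = 5 for Ruiz, 10 for Janssen — Janssen by 10–5.
Ruiz vs Rivera: Ruiz preferred on 3 ballots; Rivera wins 12–3.
Ruiz vs Blum: Ruiz preferred on 2+3 = 5 ballots; Blum wins 10–5.
Ruiz vs Mbeki: 11 to 4, Ruiz.
Janssen vs Rivera: Janssen is ranked higher on 3+1 = 4 ballots, Rivera on 11. Rivera wins 11–4.
Janssen vs Blum: 2+3+3+1 = 9 for Janssen, 6 for Blum — Janssen by 9–6.
Janssen vs Mbeki: Janssen preferred on 2+3+1+6 = 12 ballots; Janssen wins 12–3.
Rivera vs Blum: 2+3+1 = 6 for Rivera, 9 for Blum — Blum by 9–6.
Rivera vs Mbeki: 2+1+6 = 9 for Rivera, 6 for Mbeki — Rivera by 9–6.
Blum vs Mbeki: Blum is ranked higher on 2+3+6 = 11 ballots, Mbeki on 4. Blum wins 11–4.
Each candidate drops at least one matchup (Ruiz loses to Janssen; Janssen loses to Rivera; Rivera loses to Blum; Blum loses to Janssen; Mbeki loses to Ruiz); the cycle Janssen beats Blum beats Rivera beats Janssen rules out a Condorcet winner.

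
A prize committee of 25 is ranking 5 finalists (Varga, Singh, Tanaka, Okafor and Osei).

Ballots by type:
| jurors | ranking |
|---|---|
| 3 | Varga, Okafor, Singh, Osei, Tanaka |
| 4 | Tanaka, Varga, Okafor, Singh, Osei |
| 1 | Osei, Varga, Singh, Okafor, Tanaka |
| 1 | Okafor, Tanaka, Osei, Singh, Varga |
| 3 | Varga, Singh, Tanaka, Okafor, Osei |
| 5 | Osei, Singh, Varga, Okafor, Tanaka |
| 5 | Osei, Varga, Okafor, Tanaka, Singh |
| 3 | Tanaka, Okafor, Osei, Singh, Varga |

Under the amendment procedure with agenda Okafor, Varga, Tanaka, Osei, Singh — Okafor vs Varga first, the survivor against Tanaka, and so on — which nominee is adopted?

Osei

Round 1: Okafor vs Varga — 4–21, Varga advances.
Round 2: Varga vs Tanaka — 17–8, Varga advances.
Round 3: Varga vs Osei — 10–15, Osei advances.
Round 4: Osei vs Singh — 15–10, Osei advances.
Osei survives the agenda.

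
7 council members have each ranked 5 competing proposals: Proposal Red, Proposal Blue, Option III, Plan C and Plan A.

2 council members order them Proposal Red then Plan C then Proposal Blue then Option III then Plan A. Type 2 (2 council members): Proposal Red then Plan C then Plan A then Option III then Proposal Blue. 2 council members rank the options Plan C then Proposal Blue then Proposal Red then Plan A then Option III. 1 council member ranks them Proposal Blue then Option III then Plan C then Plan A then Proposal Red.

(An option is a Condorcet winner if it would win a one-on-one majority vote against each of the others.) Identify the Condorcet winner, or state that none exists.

Proposal Red

Pairwise majorities:
Proposal Red vs Proposal Blue: Proposal Red preferred on 2+2 = 4 ballots; Proposal Red wins 4–3.
Proposal Red vs Option III: 2+2+2 = 6 for Proposal Red, 1 for Option III — Proposal Red by 6–1.
Proposal Red vs Plan C: 4 to 3, Proposal Red.
Proposal Red vs Plan A: 6 to 1, Proposal Red.
Proposal Blue vs Option III: Proposal Blue preferred on 2+2+1 = 5 ballots; Proposal Blue wins 5–2.
Proposal Blue vs Plan C: 1 to 6, Plan C.
Proposal Blue vs Plan A: Proposal Blue is ranked higher on 2+2+1 = 5 ballots, Plan A on 2. Proposal Blue wins 5–2.
Option III vs Plan C: 1 for Option III, 6 for Plan C — Plan C by 6–1.
Option III vs Plan A: Option III preferred on 2+1 = 3 ballots; Plan A wins 4–3.
Plan C vs Plan A: 7 to 0, Plan C.
Proposal Red beats each of Proposal Blue, Option III, Plan C, Plan A — Proposal Red is the Condorcet winner.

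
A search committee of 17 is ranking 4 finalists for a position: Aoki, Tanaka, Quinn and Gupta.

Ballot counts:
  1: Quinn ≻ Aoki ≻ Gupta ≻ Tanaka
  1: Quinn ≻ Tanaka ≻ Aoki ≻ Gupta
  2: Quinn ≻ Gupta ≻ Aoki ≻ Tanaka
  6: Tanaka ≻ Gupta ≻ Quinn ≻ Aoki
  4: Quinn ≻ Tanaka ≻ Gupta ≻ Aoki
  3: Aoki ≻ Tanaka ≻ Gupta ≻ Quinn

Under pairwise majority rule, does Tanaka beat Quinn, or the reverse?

Ballots ranking Tanaka above Quinn: 6 + 3 = 9.
Ballots ranking Quinn above Tanaka: 17 − 9 = 8.
Tanaka wins the head-to-head 9–8.

Tanaka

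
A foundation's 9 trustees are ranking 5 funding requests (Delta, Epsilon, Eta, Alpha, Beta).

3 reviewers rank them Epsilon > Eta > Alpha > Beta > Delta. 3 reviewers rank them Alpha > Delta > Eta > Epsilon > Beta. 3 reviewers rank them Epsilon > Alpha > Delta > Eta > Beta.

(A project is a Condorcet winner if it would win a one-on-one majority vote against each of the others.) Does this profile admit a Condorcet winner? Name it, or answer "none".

Head-to-head results (9 reviewers):
Delta vs Epsilon: Delta preferred on 3 ballots; Epsilon wins 6–3.
Delta vs Eta: Delta preferred on 3+3 = 6 ballots; Delta wins 6–3.
Delta vs Alpha: 0 to 9, Alpha.
Delta vs Beta: Delta is ranked higher on 3+3 = 6 ballots, Beta on 3. Delta wins 6–3.
Epsilon vs Eta: 3+3 = 6 for Epsilon, 3 for Eta — Epsilon by 6–3.
Epsilon vs Alpha: 3+3 = 6 for Epsilon, 3 for Alpha — Epsilon by 6–3.
Epsilon vs Beta: 3+3+3 = 9 for Epsilon, 0 for Beta — Epsilon by 9–0.
Eta vs Alpha: 3 to 6, Alpha.
Eta vs Beta: Eta preferred on 3+3+3 = 9 ballots; Eta wins 9–0.
Alpha vs Beta: 3+3+3 = 9 for Alpha, 0 for Beta — Alpha by 9–0.
Epsilon beats each of Delta, Eta, Alpha, Beta — Epsilon is the Condorcet winner.

Epsilon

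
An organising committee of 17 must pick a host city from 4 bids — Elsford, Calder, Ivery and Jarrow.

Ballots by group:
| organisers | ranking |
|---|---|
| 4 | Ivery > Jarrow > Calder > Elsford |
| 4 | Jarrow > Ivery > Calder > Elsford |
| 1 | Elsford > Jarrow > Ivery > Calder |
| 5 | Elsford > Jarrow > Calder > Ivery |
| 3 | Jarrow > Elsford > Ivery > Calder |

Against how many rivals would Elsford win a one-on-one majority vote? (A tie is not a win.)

2

Elsford against each rival (17 organisers):
Elsford vs Calder: Elsford preferred on 1+5+3 = 9 ballots; Elsford wins 9–8.
Elsford vs Ivery: Elsford preferred on 1+5+3 = 9 ballots; Elsford wins 9–8.
Elsford vs Jarrow: Jarrow, 11–6.
Elsford beats Calder, Ivery; loses to Jarrow — 2 pairwise wins.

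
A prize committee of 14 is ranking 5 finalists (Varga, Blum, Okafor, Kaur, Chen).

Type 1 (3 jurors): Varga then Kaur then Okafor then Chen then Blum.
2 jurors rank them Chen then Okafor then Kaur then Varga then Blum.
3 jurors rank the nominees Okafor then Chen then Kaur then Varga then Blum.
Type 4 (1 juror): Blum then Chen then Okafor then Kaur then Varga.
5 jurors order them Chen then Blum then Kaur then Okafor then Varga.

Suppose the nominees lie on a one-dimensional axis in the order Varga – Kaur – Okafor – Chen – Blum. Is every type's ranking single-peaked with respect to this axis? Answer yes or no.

Axis positions: Varga=1, Kaur=2, Okafor=3, Chen=4, Blum=5.
Type 1 (peak Varga at position 1): ranking walks positions 1-2-3-4-5, expanding outward from the peak — single-peaked.
Type 2 (peak Chen at position 4): ranking walks positions 4-3-2-1-5, expanding outward from the peak — single-peaked.
Type 3 (peak Okafor at position 3): ranking walks positions 3-4-2-1-5, expanding outward from the peak — single-peaked.
Type 4 (peak Blum at position 5): ranking walks positions 5-4-3-2-1, expanding outward from the peak — single-peaked.
Type 5: ranking walks positions 4-5-2-3-1; Kaur is ranked above Okafor even though Okafor lies between Kaur and the peak Chen on the axis — preferences dip and rise again. Not single-peaked.
Type 5 violates single-peakedness, so the profile is not single-peaked on this axis.

no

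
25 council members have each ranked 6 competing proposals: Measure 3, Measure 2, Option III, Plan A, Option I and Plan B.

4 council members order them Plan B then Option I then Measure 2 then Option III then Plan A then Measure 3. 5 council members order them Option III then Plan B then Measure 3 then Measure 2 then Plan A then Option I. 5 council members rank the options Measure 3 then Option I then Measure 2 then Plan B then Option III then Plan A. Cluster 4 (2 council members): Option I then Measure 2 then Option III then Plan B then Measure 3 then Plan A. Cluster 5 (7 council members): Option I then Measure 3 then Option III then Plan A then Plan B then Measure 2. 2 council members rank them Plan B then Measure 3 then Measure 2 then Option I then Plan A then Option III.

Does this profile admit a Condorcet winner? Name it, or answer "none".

Pairwise majorities:
Measure 3 vs Measure 2: Measure 3, 19–6.
Measure 3 vs Option III: Measure 3 wins 14–11.
Measure 3 vs Plan A: Measure 3 wins 21–4.
Measure 3 vs Option I: Option I wins 13–12.
Measure 3–Plan B: Plan B 13–12.
Measure 2 vs Option III: Measure 2, 13–12.
Measure 2–Plan A: Measure 2 18–7.
Measure 2–Option I: Option I 18–7.
Measure 2 vs Plan B: Plan B wins 18–7.
Option III–Plan A: Option III 23–2.
Option III vs Option I: Option I wins 20–5.
Option III vs Plan B: Option III, 14–11.
Plan A vs Option I: Option I, 20–5.
Plan A vs Plan B: Plan B, 18–7.
Option I vs Plan B: Option I wins 14–11.
Option I beats each of Measure 3, Measure 2, Option III, Plan A, Plan B — Option I is the Condorcet winner.

Option I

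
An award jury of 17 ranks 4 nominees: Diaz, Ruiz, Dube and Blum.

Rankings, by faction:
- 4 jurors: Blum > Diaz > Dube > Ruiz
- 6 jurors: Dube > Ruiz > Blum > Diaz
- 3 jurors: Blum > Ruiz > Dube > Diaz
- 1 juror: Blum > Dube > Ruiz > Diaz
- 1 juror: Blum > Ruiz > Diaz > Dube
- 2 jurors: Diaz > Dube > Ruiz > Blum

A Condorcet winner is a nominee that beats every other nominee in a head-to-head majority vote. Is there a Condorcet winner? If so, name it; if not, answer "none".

Pairwise majorities:
Diaz vs Ruiz: Diaz preferred on 4+2 = 6 ballots; Ruiz wins 11–6.
Diaz vs Dube: 4+1+2 = 7 for Diaz, 10 for Dube — Dube by 10–7.
Diaz vs Blum: 2 for Diaz, 15 for Blum — Blum by 15–2.
Ruiz vs Dube: 4 to 13, Dube.
Ruiz vs Blum: 8 to 9, Blum.
Dube vs Blum: 6+2 = 8 for Dube, 9 for Blum — Blum by 9–8.
Blum beats each of Diaz, Ruiz, Dube — Blum is the Condorcet winner.

Blum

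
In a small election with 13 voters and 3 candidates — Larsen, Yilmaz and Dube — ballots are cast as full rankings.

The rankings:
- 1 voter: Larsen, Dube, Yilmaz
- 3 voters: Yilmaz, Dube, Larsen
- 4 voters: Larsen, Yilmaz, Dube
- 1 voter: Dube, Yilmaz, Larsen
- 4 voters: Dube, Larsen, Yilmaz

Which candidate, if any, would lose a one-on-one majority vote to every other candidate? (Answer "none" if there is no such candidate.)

Pairwise majorities:
Larsen vs Yilmaz: Larsen wins 9–4.
Larsen vs Dube: Dube, 8–5.
Yilmaz–Dube: Yilmaz 7–6.
No candidate is winless: Larsen beats Yilmaz; Yilmaz beats Dube; Dube beats Larsen. There is no Condorcet loser.

none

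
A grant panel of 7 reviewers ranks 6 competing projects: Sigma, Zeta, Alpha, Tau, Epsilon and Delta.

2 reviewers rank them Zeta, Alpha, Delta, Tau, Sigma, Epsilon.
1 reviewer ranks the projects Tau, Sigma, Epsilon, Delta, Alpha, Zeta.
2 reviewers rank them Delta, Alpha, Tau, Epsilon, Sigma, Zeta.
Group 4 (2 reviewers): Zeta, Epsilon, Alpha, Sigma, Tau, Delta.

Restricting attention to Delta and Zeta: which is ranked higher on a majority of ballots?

Ballots ranking Delta above Zeta: 1 + 2 = 3.
Ballots ranking Zeta above Delta: 7 − 3 = 4.
Zeta wins the head-to-head 4–3.

Zeta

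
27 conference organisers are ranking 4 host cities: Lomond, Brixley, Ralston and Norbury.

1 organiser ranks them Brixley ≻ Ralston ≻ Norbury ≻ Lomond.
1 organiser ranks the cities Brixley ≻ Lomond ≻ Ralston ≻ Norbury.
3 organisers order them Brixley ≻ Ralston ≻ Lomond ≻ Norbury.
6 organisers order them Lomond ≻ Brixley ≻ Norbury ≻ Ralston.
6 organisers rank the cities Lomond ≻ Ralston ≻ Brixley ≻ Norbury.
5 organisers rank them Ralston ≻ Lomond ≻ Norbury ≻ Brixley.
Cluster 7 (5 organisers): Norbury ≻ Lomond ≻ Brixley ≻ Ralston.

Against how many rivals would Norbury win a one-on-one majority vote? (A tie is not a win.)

0

Norbury against each rival (27 organisers):
Norbury vs Lomond: 1+5 = 6 for Norbury, 21 for Lomond — Lomond by 21–6.
Norbury–Brixley: Brixley 17–10.
Norbury vs Ralston: Ralston, 16–11.
Norbury beats no one; loses to Lomond, Brixley, Ralston — 0 pairwise wins.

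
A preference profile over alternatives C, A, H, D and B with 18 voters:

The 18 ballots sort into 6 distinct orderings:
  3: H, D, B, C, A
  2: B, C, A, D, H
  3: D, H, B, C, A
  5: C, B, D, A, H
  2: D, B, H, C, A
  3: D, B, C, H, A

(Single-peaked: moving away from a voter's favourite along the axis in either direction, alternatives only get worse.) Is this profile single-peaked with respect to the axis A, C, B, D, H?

yes

Axis positions: A=1, C=2, B=3, D=4, H=5.
Cluster 1 (peak H at position 5): ranking walks positions 5-4-3-2-1, expanding outward from the peak — single-peaked.
Cluster 2 (peak B at position 3): ranking walks positions 3-2-1-4-5, expanding outward from the peak — single-peaked.
Cluster 3 (peak D at position 4): ranking walks positions 4-5-3-2-1, expanding outward from the peak — single-peaked.
Cluster 4 (peak C at position 2): ranking walks positions 2-3-4-1-5, expanding outward from the peak — single-peaked.
Cluster 5 (peak D at position 4): ranking walks positions 4-3-5-2-1, expanding outward from the peak — single-peaked.
Cluster 6 (peak D at position 4): ranking walks positions 4-3-2-5-1, expanding outward from the peak — single-peaked.
Every ranking is single-peaked on this axis.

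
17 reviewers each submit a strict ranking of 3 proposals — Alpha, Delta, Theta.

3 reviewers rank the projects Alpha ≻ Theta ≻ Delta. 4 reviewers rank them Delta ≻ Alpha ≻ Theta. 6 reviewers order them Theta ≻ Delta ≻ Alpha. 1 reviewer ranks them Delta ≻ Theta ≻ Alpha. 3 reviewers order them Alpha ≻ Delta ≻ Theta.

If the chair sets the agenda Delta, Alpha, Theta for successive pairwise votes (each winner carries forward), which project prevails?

Round 1: Delta vs Alpha — 11–6, Delta advances.
Round 2: Delta vs Theta — 8–9, Theta advances.
Theta survives the agenda.

Theta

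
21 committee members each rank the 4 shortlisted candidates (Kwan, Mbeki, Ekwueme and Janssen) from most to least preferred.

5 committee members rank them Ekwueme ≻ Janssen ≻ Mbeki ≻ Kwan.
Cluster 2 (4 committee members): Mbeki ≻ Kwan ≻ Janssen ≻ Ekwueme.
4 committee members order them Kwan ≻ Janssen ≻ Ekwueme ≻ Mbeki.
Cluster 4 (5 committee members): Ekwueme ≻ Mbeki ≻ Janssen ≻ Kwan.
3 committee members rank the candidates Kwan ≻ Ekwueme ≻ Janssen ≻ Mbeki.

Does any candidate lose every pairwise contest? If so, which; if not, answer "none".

Head-to-head results (21 committee members):
Kwan–Mbeki: Mbeki 14–7.
Kwan vs Ekwueme: Kwan preferred on 4+4+3 = 11 ballots; Kwan wins 11–10.
Kwan–Janssen: Kwan 11–10.
Mbeki vs Ekwueme: Ekwueme wins 17–4.
Mbeki vs Janssen: Janssen wins 12–9.
Ekwueme–Janssen: Ekwueme 13–8.
Every candidate wins at least one matchup (Kwan beats Ekwueme; Mbeki beats Kwan; Ekwueme beats Mbeki; Janssen beats Mbeki), so there is no Condorcet loser.

none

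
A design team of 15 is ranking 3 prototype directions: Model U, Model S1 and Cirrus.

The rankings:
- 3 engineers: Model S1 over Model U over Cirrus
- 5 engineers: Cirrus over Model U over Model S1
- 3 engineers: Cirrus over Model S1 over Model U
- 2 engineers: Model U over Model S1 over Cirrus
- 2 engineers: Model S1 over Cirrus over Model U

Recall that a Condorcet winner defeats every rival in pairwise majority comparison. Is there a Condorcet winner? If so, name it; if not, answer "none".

Cirrus

Pairwise majorities:
Model U–Model S1: Model S1 8–7.
Model U vs Cirrus: Cirrus, 10–5.
Model S1 vs Cirrus: Cirrus, 8–7.
Cirrus defeats every rival head-to-head and is the Condorcet winner.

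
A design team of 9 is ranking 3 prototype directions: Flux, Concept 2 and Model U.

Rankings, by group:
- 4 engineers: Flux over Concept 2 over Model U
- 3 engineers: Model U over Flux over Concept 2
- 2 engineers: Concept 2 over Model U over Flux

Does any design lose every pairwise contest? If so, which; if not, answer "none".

Head-to-head results (9 engineers):
Flux vs Concept 2: Flux, 7–2.
Flux vs Model U: Flux preferred on 4 ballots; Model U wins 5–4.
Concept 2 vs Model U: Concept 2 wins 6–3.
Each design has at least one pairwise win (Flux beats Concept 2; Concept 2 beats Model U; Model U beats Flux) — no Condorcet loser.

none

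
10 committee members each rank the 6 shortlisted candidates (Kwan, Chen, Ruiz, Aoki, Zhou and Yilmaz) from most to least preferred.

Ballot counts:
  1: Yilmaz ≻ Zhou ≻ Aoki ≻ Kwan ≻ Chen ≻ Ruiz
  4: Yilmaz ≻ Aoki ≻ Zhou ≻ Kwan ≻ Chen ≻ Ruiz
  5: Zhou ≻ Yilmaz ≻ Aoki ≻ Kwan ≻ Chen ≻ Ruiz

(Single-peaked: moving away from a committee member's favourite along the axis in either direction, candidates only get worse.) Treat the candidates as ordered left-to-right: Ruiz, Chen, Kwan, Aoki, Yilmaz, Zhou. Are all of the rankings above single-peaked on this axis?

yes

Axis positions: Ruiz=1, Chen=2, Kwan=3, Aoki=4, Yilmaz=5, Zhou=6.
Type 1 (peak Yilmaz at position 5): ranking walks positions 5-6-4-3-2-1, expanding outward from the peak — single-peaked.
Type 2 (peak Yilmaz at position 5): ranking walks positions 5-4-6-3-2-1, expanding outward from the peak — single-peaked.
Type 3 (peak Zhou at position 6): ranking walks positions 6-5-4-3-2-1, expanding outward from the peak — single-peaked.
Every ranking is single-peaked on this axis.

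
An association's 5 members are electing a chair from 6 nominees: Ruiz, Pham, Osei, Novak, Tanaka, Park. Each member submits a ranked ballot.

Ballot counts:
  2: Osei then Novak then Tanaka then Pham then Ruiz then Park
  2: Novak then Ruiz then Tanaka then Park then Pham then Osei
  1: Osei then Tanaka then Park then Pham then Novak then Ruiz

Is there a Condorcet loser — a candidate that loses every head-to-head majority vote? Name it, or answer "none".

none

Pairwise majorities:
Ruiz–Pham: Pham 3–2.
Ruiz vs Osei: Ruiz preferred on 2 ballots; Osei wins 3–2.
Ruiz–Novak: Novak 5–0.
Ruiz vs Tanaka: Ruiz preferred on 2 ballots; Tanaka wins 3–2.
Ruiz vs Park: Ruiz, 4–1.
Pham vs Osei: Osei wins 3–2.
Pham–Novak: Novak 4–1.
Pham vs Tanaka: Pham preferred on 0 ballots; Tanaka wins 5–0.
Pham vs Park: Park wins 3–2.
Osei vs Novak: Osei preferred on 2+1 = 3 ballots; Osei wins 3–2.
Osei vs Tanaka: Osei wins 3–2.
Osei vs Park: Osei is ranked higher on 2+1 = 3 ballots, Park on 2. Osei wins 3–2.
Novak vs Tanaka: 4 to 1, Novak.
Novak vs Park: Novak is ranked higher on 2+2 = 4 ballots, Park on 1. Novak wins 4–1.
Tanaka vs Park: Tanaka preferred on 2+2+1 = 5 ballots; Tanaka wins 5–0.
No candidate is winless: Ruiz beats Park; Pham beats Ruiz; Osei beats Ruiz; Novak beats Ruiz; Tanaka beats Ruiz; Park beats Pham. There is no Condorcet loser.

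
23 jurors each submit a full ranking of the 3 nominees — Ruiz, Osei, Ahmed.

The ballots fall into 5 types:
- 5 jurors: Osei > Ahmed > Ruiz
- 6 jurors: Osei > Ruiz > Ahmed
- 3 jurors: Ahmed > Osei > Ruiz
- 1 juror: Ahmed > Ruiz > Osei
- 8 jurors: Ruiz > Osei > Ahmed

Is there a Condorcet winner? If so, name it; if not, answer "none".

Head-to-head results (23 jurors):
Ruiz vs Osei: Ruiz is ranked higher on 1+8 = 9 ballots, Osei on 14. Osei wins 14–9.
Ruiz vs Ahmed: Ruiz, 14–9.
Osei vs Ahmed: Osei, 19–4.
Only Osei has no losses; Osei is the Condorcet winner.

Osei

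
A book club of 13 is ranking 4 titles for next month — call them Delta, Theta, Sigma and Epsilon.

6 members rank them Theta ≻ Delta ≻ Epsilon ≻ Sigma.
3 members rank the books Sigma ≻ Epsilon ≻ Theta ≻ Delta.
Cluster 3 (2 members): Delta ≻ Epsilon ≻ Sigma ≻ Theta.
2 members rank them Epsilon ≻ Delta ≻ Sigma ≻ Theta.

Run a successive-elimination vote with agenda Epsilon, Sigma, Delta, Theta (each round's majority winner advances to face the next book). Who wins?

Round 1: Epsilon vs Sigma — 10–3, Epsilon advances.
Round 2: Epsilon vs Delta — 5–8, Delta advances.
Round 3: Delta vs Theta — 4–9, Theta advances.
Theta survives the agenda.

Theta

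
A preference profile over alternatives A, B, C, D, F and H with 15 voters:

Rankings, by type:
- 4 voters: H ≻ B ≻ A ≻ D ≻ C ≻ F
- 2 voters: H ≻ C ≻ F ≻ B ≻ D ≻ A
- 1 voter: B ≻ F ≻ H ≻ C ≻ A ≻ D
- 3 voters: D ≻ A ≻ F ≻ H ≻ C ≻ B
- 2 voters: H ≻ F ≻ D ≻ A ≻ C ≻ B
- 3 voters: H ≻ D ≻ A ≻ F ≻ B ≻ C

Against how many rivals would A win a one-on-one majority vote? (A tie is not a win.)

A against each rival (15 voters):
A vs B: 3+2+3 = 8 for A, 7 for B — A by 8–7.
A–C: A 12–3.
A vs D: D wins 10–5.
A vs F: 10 to 5, A.
A vs H: H, 12–3.
A beats B, C, F; loses to D, H — 3 pairwise wins.

3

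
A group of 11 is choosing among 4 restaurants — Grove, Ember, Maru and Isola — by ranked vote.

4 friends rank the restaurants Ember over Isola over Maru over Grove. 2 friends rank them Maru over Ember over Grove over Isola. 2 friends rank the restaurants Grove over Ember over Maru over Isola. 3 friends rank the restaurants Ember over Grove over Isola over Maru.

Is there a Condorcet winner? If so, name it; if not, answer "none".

Head-to-head results (11 friends):
Grove vs Ember: Ember wins 9–2.
Grove vs Maru: Maru wins 6–5.
Grove–Isola: Grove 7–4.
Ember–Maru: Ember 9–2.
Ember vs Isola: Ember wins 11–0.
Maru–Isola: Isola 7–4.
Ember wins every pairwise contest, so Ember is the Condorcet winner.

Ember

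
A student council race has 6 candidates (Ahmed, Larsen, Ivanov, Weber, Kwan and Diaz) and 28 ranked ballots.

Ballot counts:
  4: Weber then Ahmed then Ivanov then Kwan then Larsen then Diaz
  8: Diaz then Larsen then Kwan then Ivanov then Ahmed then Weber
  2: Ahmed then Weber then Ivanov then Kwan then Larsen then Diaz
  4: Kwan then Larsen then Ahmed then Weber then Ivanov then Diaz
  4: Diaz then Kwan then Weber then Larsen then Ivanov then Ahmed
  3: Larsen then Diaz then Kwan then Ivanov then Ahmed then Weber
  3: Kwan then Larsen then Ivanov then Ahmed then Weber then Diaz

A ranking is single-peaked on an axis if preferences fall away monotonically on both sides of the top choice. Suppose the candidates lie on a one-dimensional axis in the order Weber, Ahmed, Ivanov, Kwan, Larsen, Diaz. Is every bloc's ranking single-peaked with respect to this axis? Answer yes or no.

no

Axis positions: Weber=1, Ahmed=2, Ivanov=3, Kwan=4, Larsen=5, Diaz=6.
Bloc 1 (peak Weber at position 1): ranking walks positions 1-2-3-4-5-6, expanding outward from the peak — single-peaked.
Bloc 2 (peak Diaz at position 6): ranking walks positions 6-5-4-3-2-1, expanding outward from the peak — single-peaked.
Bloc 3 (peak Ahmed at position 2): ranking walks positions 2-1-3-4-5-6, expanding outward from the peak — single-peaked.
Bloc 4: ranking walks positions 4-5-2-1-3-6; Ahmed is ranked above Ivanov even though Ivanov lies between Ahmed and the peak Kwan on the axis — preferences dip and rise again. Not single-peaked.
Bloc 5: ranking walks positions 6-4-1-5-3-2; Kwan is ranked above Larsen even though Larsen lies between Kwan and the peak Diaz on the axis — preferences dip and rise again. Not single-peaked.
Bloc 6 (peak Larsen at position 5): ranking walks positions 5-6-4-3-2-1, expanding outward from the peak — single-peaked.
Bloc 7 (peak Kwan at position 4): ranking walks positions 4-5-3-2-1-6, expanding outward from the peak — single-peaked.
Bloc 4 violates single-peakedness, so the profile is not single-peaked on this axis.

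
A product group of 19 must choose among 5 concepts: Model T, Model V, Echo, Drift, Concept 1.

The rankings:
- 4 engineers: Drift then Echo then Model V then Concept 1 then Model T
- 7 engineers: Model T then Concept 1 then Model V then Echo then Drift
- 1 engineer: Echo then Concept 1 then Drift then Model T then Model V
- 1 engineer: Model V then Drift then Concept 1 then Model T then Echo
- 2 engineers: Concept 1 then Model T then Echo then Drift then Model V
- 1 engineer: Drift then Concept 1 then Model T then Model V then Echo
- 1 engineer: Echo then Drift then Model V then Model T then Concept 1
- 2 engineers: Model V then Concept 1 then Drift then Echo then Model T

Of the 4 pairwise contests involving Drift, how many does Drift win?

1

Drift against each rival (19 engineers):
Drift–Model T: Drift 10–9.
Drift vs Model V: 9 to 10, Model V.
Drift vs Echo: Drift is ranked higher on 4+1+1+2 = 8 ballots, Echo on 11. Echo wins 11–8.
Drift vs Concept 1: Concept 1 wins 12–7.
Drift beats Model T; loses to Model V, Echo, Concept 1 — 1 pairwise win.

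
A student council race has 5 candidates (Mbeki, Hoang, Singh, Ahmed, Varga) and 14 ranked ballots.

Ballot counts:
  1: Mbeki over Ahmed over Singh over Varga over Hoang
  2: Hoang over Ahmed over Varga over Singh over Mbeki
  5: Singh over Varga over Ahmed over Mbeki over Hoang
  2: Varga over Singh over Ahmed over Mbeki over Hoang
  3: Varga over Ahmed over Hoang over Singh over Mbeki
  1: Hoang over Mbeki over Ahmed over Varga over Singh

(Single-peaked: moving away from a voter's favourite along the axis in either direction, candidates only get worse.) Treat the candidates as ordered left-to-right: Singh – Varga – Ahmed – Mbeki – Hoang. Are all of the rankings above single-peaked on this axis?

Axis positions: Singh=1, Varga=2, Ahmed=3, Mbeki=4, Hoang=5.
Type 1: ranking walks positions 4-3-1-2-5; Singh is ranked above Varga even though Varga lies between Singh and the peak Mbeki on the axis — preferences dip and rise again. Not single-peaked.
Type 2: ranking walks positions 5-3-2-1-4; Ahmed is ranked above Mbeki even though Mbeki lies between Ahmed and the peak Hoang on the axis — preferences dip and rise again. Not single-peaked.
Type 3 (peak Singh at position 1): ranking walks positions 1-2-3-4-5, expanding outward from the peak — single-peaked.
Type 4 (peak Varga at position 2): ranking walks positions 2-1-3-4-5, expanding outward from the peak — single-peaked.
Type 5: ranking walks positions 2-3-5-1-4; Hoang is ranked above Mbeki even though Mbeki lies between Hoang and the peak Varga on the axis — preferences dip and rise again. Not single-peaked.
Type 6 (peak Hoang at position 5): ranking walks positions 5-4-3-2-1, expanding outward from the peak — single-peaked.
Type 1 violates single-peakedness, so the profile is not single-peaked on this axis.

no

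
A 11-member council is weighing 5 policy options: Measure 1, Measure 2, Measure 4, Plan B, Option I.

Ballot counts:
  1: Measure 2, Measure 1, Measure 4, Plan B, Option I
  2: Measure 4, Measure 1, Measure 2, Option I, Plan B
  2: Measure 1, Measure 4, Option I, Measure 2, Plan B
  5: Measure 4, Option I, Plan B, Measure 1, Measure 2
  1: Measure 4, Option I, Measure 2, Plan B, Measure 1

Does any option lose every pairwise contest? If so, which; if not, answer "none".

none

Pairwise majorities:
Measure 1 vs Measure 2: 9 to 2, Measure 1.
Measure 1 vs Measure 4: Measure 1 preferred on 1+2 = 3 ballots; Measure 4 wins 8–3.
Measure 1–Plan B: Plan B 6–5.
Measure 1 vs Option I: Option I wins 6–5.
Measure 2 vs Measure 4: Measure 2 is ranked higher on 1 ballot, Measure 4 on 10. Measure 4 wins 10–1.
Measure 2 vs Plan B: Measure 2 wins 6–5.
Measure 2 vs Option I: Measure 2 preferred on 1+2 = 3 ballots; Option I wins 8–3.
Measure 4 vs Plan B: Measure 4 is ranked higher on 1+2+2+5+1 = 11 ballots, Plan B on 0. Measure 4 wins 11–0.
Measure 4 vs Option I: Measure 4, 11–0.
Plan B vs Option I: Plan B is ranked higher on 1 ballot, Option I on 10. Option I wins 10–1.
No option is winless: Measure 1 beats Measure 2; Measure 2 beats Plan B; Measure 4 beats Measure 1; Plan B beats Measure 1; Option I beats Measure 1. There is no Condorcet loser.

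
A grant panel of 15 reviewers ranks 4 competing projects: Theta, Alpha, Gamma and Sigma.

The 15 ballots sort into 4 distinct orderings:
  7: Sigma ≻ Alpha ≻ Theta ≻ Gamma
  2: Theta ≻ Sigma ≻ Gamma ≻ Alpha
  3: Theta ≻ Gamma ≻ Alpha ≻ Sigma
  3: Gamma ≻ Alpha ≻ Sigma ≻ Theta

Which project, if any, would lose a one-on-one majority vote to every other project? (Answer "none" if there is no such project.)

Head-to-head results (15 reviewers):
Theta vs Alpha: 2+3 = 5 for Theta, 10 for Alpha — Alpha by 10–5.
Theta vs Gamma: Theta, 12–3.
Theta vs Sigma: 2+3 = 5 for Theta, 10 for Sigma — Sigma by 10–5.
Alpha vs Gamma: Alpha is ranked higher on 7 ballots, Gamma on 8. Gamma wins 8–7.
Alpha vs Sigma: 3+3 = 6 for Alpha, 9 for Sigma — Sigma by 9–6.
Gamma vs Sigma: Sigma, 9–6.
Each project has at least one pairwise win (Theta beats Gamma; Alpha beats Theta; Gamma beats Alpha; Sigma beats Theta) — no Condorcet loser.

none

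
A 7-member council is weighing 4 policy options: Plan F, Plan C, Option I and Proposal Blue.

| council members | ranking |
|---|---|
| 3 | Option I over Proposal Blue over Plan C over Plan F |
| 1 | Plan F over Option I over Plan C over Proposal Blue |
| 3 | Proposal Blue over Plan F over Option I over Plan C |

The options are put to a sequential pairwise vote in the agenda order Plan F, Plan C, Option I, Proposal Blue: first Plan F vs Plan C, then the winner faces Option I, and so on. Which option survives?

Proposal Blue

Round 1: Plan F vs Plan C — 4–3, Plan F advances.
Round 2: Plan F vs Option I — 4–3, Plan F advances.
Round 3: Plan F vs Proposal Blue — 1–6, Proposal Blue advances.
The agenda winner is Proposal Blue.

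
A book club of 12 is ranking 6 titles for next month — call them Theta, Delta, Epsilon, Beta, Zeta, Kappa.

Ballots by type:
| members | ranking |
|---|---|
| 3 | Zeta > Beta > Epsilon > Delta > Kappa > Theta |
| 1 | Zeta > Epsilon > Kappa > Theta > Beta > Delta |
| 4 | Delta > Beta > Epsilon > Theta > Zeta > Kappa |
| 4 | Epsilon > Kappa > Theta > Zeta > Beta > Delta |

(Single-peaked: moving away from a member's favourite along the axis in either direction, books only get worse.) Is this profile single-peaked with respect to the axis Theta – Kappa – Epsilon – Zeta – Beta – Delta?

Axis positions: Theta=1, Kappa=2, Epsilon=3, Zeta=4, Beta=5, Delta=6.
Type 1 (peak Zeta at position 4): ranking walks positions 4-5-3-6-2-1, expanding outward from the peak — single-peaked.
Type 2 (peak Zeta at position 4): ranking walks positions 4-3-2-1-5-6, expanding outward from the peak — single-peaked.
Type 3: ranking walks positions 6-5-3-1-4-2; Epsilon is ranked above Zeta even though Zeta lies between Epsilon and the peak Delta on the axis — preferences dip and rise again. Not single-peaked.
Type 4 (peak Epsilon at position 3): ranking walks positions 3-2-1-4-5-6, expanding outward from the peak — single-peaked.
Type 3 violates single-peakedness, so the profile is not single-peaked on this axis.

no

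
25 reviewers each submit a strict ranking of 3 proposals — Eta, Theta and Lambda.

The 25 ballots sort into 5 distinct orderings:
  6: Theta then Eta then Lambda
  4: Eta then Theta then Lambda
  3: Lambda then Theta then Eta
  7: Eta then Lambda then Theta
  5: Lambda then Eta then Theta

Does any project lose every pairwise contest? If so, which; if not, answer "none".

Head-to-head results (25 reviewers):
Eta vs Theta: 4+7+5 = 16 for Eta, 9 for Theta — Eta by 16–9.
Eta vs Lambda: Eta, 17–8.
Theta vs Lambda: Theta preferred on 6+4 = 10 ballots; Lambda wins 15–10.
Only Theta has no wins; Theta is the Condorcet loser.

Theta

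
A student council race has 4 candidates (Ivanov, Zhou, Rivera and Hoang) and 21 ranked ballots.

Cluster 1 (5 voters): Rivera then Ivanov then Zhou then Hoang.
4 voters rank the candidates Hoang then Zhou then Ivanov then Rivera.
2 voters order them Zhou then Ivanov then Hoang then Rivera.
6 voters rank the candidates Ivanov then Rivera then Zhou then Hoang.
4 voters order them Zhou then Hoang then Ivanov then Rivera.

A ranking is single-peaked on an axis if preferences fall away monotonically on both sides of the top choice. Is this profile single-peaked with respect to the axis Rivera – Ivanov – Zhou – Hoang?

Axis positions: Rivera=1, Ivanov=2, Zhou=3, Hoang=4.
Cluster 1 (peak Rivera at position 1): ranking walks positions 1-2-3-4, expanding outward from the peak — single-peaked.
Cluster 2 (peak Hoang at position 4): ranking walks positions 4-3-2-1, expanding outward from the peak — single-peaked.
Cluster 3 (peak Zhou at position 3): ranking walks positions 3-2-4-1, expanding outward from the peak — single-peaked.
Cluster 4 (peak Ivanov at position 2): ranking walks positions 2-1-3-4, expanding outward from the peak — single-peaked.
Cluster 5 (peak Zhou at position 3): ranking walks positions 3-4-2-1, expanding outward from the peak — single-peaked.
Every ranking is single-peaked on this axis.

yes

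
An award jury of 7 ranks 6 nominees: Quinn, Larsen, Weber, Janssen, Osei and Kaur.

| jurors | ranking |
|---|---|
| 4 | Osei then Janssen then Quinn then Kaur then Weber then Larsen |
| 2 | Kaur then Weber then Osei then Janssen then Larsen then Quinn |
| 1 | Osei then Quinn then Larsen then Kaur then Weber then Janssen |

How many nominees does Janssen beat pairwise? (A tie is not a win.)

Janssen against each rival (7 jurors):
Janssen vs Quinn: 4+2 = 6 for Janssen, 1 for Quinn — Janssen by 6–1.
Janssen vs Larsen: Janssen wins 6–1.
Janssen vs Weber: 4 for Janssen, 3 for Weber — Janssen by 4–3.
Janssen vs Osei: Janssen preferred on 0 ballots; Osei wins 7–0.
Janssen vs Kaur: 4 for Janssen, 3 for Kaur — Janssen by 4–3.
Janssen beats Quinn, Larsen, Weber, Kaur; loses to Osei — 4 pairwise wins.

4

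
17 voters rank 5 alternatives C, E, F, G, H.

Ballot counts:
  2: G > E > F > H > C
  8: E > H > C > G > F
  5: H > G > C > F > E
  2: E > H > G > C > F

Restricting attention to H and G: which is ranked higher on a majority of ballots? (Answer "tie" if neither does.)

H

Ballots ranking H above G: 8 + 5 + 2 = 15.
Ballots ranking G above H: 17 − 15 = 2.
H wins the head-to-head 15–2.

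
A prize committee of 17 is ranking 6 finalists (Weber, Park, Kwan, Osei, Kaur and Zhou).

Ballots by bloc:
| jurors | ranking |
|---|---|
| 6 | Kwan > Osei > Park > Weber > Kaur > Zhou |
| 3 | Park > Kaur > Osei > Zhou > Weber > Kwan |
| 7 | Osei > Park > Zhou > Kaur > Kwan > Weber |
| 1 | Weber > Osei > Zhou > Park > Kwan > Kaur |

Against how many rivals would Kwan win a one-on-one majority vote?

1

Kwan against each rival (17 jurors):
Kwan vs Weber: Kwan, 13–4.
Kwan vs Park: Park, 11–6.
Kwan–Osei: Osei 11–6.
Kwan vs Kaur: Kwan is ranked higher on 6+1 = 7 ballots, Kaur on 10. Kaur wins 10–7.
Kwan vs Zhou: 6 for Kwan, 11 for Zhou — Zhou by 11–6.
Kwan beats Weber; loses to Park, Osei, Kaur, Zhou — 1 pairwise win.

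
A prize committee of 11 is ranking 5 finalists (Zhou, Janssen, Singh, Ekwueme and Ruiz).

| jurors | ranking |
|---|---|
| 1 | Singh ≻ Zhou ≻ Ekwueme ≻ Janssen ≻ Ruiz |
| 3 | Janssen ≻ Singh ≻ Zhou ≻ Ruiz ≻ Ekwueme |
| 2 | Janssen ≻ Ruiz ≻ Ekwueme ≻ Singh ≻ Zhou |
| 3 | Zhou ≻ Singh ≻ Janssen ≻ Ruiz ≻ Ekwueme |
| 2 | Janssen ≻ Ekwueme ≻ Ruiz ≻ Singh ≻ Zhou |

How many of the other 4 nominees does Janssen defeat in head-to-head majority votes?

Janssen against each rival (11 jurors):
Janssen vs Zhou: Janssen is ranked higher on 3+2+2 = 7 ballots, Zhou on 4. Janssen wins 7–4.
Janssen vs Singh: 7 to 4, Janssen.
Janssen vs Ekwueme: 3+2+3+2 = 10 for Janssen, 1 for Ekwueme — Janssen by 10–1.
Janssen–Ruiz: Janssen 11–0.
Janssen beats Zhou, Singh, Ekwueme, Ruiz — 4 pairwise wins.

4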